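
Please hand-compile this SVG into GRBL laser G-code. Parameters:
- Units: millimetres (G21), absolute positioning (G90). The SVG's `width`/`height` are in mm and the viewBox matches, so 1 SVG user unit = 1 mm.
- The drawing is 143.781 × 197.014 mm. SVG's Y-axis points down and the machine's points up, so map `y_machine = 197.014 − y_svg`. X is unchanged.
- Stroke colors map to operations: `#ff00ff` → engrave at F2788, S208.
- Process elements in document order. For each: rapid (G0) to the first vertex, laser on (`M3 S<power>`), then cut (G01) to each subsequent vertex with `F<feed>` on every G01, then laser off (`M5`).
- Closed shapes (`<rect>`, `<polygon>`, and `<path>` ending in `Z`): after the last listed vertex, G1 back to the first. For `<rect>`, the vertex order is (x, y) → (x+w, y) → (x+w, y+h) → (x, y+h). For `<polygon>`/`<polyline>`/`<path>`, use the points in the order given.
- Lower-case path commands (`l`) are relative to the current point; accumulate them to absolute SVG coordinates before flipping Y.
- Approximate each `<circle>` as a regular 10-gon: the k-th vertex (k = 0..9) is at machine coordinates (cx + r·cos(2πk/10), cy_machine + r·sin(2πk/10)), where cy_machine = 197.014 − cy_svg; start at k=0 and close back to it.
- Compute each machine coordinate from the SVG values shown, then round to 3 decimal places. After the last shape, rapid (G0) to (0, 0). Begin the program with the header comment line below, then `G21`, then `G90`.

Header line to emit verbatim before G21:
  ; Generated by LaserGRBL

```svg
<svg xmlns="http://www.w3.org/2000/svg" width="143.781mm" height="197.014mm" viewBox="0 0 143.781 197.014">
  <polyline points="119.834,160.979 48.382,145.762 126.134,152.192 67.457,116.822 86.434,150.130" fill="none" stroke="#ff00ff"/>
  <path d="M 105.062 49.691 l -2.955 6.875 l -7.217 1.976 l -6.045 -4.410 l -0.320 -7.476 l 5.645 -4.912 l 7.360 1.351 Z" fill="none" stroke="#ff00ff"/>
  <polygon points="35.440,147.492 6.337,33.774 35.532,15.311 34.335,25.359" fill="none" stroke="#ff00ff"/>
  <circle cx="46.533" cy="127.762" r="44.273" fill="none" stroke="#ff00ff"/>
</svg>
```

Since the viewBox matches the mm dimensions, user units are millimetres directly. The only transform is the Y-flip y_m = 197.014 − y_svg.

Shape 1 is a open polyline drawn with `<polyline>`. Its stroke #ff00ff means engrave at S208, F2788. After flipping Y the toolpath is (119.834,36.035) → (48.382,51.252) → (126.134,44.822) → (67.457,80.192) → (86.434,46.884).

Shape 2 is a regular polygon drawn with `<path>`. Its stroke #ff00ff means engrave at S208, F2788. After flipping Y the toolpath is (105.062,147.323) → (102.107,140.448) → (94.890,138.472) → (88.845,142.882) → (88.525,150.358) → (94.170,155.270) → (101.530,153.919) → (105.062,147.323), returning to the start.

Shape 3 is a closed polygon drawn with `<polygon>`. Its stroke #ff00ff means engrave at S208, F2788. After flipping Y the toolpath is (35.440,49.522) → (6.337,163.240) → (35.532,181.703) → (34.335,171.655) → (35.440,49.522), returning to the start.

Shape 4 is a circle drawn with `<circle>`. Its stroke #ff00ff means engrave at S208, F2788. After flipping Y the toolpath is (90.806,69.252) → (82.351,95.275) → (60.214,111.358) → (32.852,111.358) → (10.715,95.275) → (2.260,69.252) → (10.715,43.229) → (32.852,27.146) → (60.214,27.146) → (82.351,43.229) → (90.806,69.252), returning to the start.

; Generated by LaserGRBL
G21
G90
G0 X119.834 Y36.035
M3 S208
G01 X48.382 Y51.252 F2788
G01 X126.134 Y44.822 F2788
G01 X67.457 Y80.192 F2788
G01 X86.434 Y46.884 F2788
M5
G0 X105.062 Y147.323
M3 S208
G01 X102.107 Y140.448 F2788
G01 X94.890 Y138.472 F2788
G01 X88.845 Y142.882 F2788
G01 X88.525 Y150.358 F2788
G01 X94.170 Y155.270 F2788
G01 X101.530 Y153.919 F2788
G01 X105.062 Y147.323 F2788
M5
G0 X35.440 Y49.522
M3 S208
G01 X6.337 Y163.240 F2788
G01 X35.532 Y181.703 F2788
G01 X34.335 Y171.655 F2788
G01 X35.440 Y49.522 F2788
M5
G0 X90.806 Y69.252
M3 S208
G01 X82.351 Y95.275 F2788
G01 X60.214 Y111.358 F2788
G01 X32.852 Y111.358 F2788
G01 X10.715 Y95.275 F2788
G01 X2.260 Y69.252 F2788
G01 X10.715 Y43.229 F2788
G01 X32.852 Y27.146 F2788
G01 X60.214 Y27.146 F2788
G01 X82.351 Y43.229 F2788
G01 X90.806 Y69.252 F2788
M5
G0 X0.000 Y0.000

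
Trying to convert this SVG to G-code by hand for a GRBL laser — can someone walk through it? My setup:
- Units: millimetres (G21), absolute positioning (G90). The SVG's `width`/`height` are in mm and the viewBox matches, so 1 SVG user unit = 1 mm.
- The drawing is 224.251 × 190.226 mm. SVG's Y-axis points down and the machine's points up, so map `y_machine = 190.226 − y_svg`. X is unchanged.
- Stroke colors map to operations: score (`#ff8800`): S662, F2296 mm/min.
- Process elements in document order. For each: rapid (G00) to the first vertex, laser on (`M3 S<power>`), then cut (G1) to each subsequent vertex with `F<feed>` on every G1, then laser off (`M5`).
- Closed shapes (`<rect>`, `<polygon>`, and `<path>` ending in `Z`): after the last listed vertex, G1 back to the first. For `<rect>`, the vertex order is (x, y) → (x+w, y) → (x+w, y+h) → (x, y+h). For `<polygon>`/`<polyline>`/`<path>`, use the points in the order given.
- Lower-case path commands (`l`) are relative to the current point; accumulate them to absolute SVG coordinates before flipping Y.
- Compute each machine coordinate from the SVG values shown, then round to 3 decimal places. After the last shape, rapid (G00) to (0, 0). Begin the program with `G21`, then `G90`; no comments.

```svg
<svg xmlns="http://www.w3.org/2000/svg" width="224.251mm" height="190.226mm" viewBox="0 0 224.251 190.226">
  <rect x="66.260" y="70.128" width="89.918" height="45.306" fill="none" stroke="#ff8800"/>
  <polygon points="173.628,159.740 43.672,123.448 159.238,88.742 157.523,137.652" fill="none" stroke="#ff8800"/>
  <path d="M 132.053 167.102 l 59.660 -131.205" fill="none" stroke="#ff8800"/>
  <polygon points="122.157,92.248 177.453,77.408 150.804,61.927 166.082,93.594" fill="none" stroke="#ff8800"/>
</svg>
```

G21
G90
G00 X66.260 Y120.098
M3 S662
G1 X156.178 Y120.098 F2296
G1 X156.178 Y74.792 F2296
G1 X66.260 Y74.792 F2296
G1 X66.260 Y120.098 F2296
M5
G00 X173.628 Y30.486
M3 S662
G1 X43.672 Y66.778 F2296
G1 X159.238 Y101.484 F2296
G1 X157.523 Y52.574 F2296
G1 X173.628 Y30.486 F2296
M5
G00 X132.053 Y23.124
M3 S662
G1 X191.713 Y154.329 F2296
M5
G00 X122.157 Y97.978
M3 S662
G1 X177.453 Y112.818 F2296
G1 X150.804 Y128.299 F2296
G1 X166.082 Y96.632 F2296
G1 X122.157 Y97.978 F2296
M5
G00 X0.000 Y0.000

Since the viewBox matches the mm dimensions, user units are millimetres directly. The only transform is the Y-flip y_m = 190.226 − y_svg.

Shape 1 is a rectangle drawn with `<rect>`. Its stroke #ff8800 means score at S662, F2296. After flipping Y the toolpath is (66.260,120.098) → (156.178,120.098) → (156.178,74.792) → (66.260,74.792) → (66.260,120.098), returning to the start.

Shape 2 is a closed polygon drawn with `<polygon>`. Its stroke #ff8800 means score at S662, F2296. After flipping Y the toolpath is (173.628,30.486) → (43.672,66.778) → (159.238,101.484) → (157.523,52.574) → (173.628,30.486), returning to the start.

Shape 3 is a line segment drawn with `<path>`. Its stroke #ff8800 means score at S662, F2296. After flipping Y the toolpath is (132.053,23.124) → (191.713,154.329).

Shape 4 is a closed polygon drawn with `<polygon>`. Its stroke #ff8800 means score at S662, F2296. After flipping Y the toolpath is (122.157,97.978) → (177.453,112.818) → (150.804,128.299) → (166.082,96.632) → (122.157,97.978), returning to the start.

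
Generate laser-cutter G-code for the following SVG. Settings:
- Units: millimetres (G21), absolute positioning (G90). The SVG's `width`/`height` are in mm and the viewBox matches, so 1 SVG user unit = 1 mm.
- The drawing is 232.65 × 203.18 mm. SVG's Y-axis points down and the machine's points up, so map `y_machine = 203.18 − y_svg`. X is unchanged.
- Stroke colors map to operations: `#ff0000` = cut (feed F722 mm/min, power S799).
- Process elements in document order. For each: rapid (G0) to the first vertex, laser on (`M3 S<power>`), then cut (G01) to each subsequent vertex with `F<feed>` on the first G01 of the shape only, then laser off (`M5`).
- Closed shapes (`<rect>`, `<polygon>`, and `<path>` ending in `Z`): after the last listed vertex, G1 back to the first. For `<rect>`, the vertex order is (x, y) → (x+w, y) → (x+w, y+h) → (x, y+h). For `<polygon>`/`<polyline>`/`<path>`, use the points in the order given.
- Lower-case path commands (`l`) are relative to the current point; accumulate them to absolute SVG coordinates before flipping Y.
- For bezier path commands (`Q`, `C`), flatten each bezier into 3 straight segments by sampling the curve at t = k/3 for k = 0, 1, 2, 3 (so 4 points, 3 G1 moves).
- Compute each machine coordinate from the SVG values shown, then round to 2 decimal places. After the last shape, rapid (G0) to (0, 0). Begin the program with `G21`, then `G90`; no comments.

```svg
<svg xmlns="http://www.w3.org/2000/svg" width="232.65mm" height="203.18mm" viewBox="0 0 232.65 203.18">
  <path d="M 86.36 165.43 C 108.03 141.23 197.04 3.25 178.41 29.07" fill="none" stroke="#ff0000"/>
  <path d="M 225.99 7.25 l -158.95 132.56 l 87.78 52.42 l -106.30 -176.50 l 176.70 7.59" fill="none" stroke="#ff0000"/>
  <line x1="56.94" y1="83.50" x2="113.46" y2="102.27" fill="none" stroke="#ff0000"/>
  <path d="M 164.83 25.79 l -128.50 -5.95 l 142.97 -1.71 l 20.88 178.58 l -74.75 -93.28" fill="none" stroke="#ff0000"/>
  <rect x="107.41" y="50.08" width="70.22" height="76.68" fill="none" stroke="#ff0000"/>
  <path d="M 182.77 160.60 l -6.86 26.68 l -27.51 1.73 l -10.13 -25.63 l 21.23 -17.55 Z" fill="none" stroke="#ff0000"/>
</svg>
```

viewBox `0 0 232.65 203.18` with mm width/height → 1 unit = 1 mm. Flip: y_m = 203.18 − y_svg.

**Shape 1** — `<path>` cubic bezier, stroke `#ff0000` → cut (S799, F722). Control points (SVG): P0=(86.36,165.43), P1=(108.03,141.23), P2=(197.04,3.25), P3=(178.41,29.07); sampled at t=k/3. Machine vertices: (86.36,37.75) → (124.00,89.60) → (167.64,155.61) → (178.41,174.11). Open path.

**Shape 2** — `<path>` open polyline, stroke `#ff0000` → cut (S799, F722). Machine vertices: (225.99,195.93) → (67.04,63.37) → (154.82,10.95) → (48.52,187.45) → (225.22,179.86). Open path.

**Shape 3** — `<line>` line segment, stroke `#ff0000` → cut (S799, F722). Machine vertices: (56.94,119.68) → (113.46,100.91). Open path.

**Shape 4** — `<path>` open polyline, stroke `#ff0000` → cut (S799, F722). Machine vertices: (164.83,177.39) → (36.33,183.34) → (179.30,185.05) → (200.18,6.47) → (125.43,99.75). Open path.

**Shape 5** — `<rect>` rectangle, stroke `#ff0000` → cut (S799, F722). Machine vertices: (107.41,153.10) → (177.63,153.10) → (177.63,76.42) → (107.41,76.42) → (107.41,153.10). Closed: final G1 returns to the first vertex.

**Shape 6** — `<path>` regular polygon, stroke `#ff0000` → cut (S799, F722). Machine vertices: (182.77,42.58) → (175.91,15.90) → (148.40,14.17) → (138.27,39.80) → (159.50,57.35) → (182.77,42.58). Closed: final G1 returns to the first vertex.

G21
G90
G0 X86.36 Y37.75
M3 S799
G01 X124.00 Y89.60 F722
G01 X167.64 Y155.61
G01 X178.41 Y174.11
M5
G0 X225.99 Y195.93
M3 S799
G01 X67.04 Y63.37 F722
G01 X154.82 Y10.95
G01 X48.52 Y187.45
G01 X225.22 Y179.86
M5
G0 X56.94 Y119.68
M3 S799
G01 X113.46 Y100.91 F722
M5
G0 X164.83 Y177.39
M3 S799
G01 X36.33 Y183.34 F722
G01 X179.30 Y185.05
G01 X200.18 Y6.47
G01 X125.43 Y99.75
M5
G0 X107.41 Y153.10
M3 S799
G01 X177.63 Y153.10 F722
G01 X177.63 Y76.42
G01 X107.41 Y76.42
G01 X107.41 Y153.10
M5
G0 X182.77 Y42.58
M3 S799
G01 X175.91 Y15.90 F722
G01 X148.40 Y14.17
G01 X138.27 Y39.80
G01 X159.50 Y57.35
G01 X182.77 Y42.58
M5
G0 X0.00 Y0.00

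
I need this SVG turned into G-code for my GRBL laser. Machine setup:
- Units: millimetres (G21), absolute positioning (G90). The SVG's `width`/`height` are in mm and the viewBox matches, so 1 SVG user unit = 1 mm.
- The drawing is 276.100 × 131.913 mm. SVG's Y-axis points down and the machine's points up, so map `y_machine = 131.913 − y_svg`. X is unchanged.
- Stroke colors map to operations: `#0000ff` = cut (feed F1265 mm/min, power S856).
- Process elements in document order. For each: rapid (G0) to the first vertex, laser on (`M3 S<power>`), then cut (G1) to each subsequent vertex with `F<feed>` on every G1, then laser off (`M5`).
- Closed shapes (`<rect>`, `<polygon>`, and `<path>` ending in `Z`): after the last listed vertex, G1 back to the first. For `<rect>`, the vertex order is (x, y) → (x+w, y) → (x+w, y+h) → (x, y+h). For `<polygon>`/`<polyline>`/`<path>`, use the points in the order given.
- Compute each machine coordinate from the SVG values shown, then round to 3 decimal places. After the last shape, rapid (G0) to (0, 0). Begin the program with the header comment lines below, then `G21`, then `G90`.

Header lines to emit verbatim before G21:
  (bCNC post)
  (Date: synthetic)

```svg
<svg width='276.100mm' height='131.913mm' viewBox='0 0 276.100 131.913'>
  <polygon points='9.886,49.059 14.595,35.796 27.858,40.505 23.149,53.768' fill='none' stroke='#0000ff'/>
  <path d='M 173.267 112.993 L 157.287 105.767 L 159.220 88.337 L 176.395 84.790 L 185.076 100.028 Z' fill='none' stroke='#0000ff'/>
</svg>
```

1 u = 1 mm; y_m = 131.913 − y.

[1] `<polygon>` regular polygon, #0000ff→cut S856 F1265: (9.886,82.854) → (14.595,96.117) → (27.858,91.408) → (23.149,78.145) → (9.886,82.854) (closed)

[2] `<path>` regular polygon, #0000ff→cut S856 F1265: (173.267,18.920) → (157.287,26.146) → (159.220,43.576) → (176.395,47.123) → (185.076,31.885) → (173.267,18.920) (closed)

(bCNC post)
(Date: synthetic)
G21
G90
G0 X9.886 Y82.854
M3 S856
G1 X14.595 Y96.117 F1265
G1 X27.858 Y91.408 F1265
G1 X23.149 Y78.145 F1265
G1 X9.886 Y82.854 F1265
M5
G0 X173.267 Y18.920
M3 S856
G1 X157.287 Y26.146 F1265
G1 X159.220 Y43.576 F1265
G1 X176.395 Y47.123 F1265
G1 X185.076 Y31.885 F1265
G1 X173.267 Y18.920 F1265
M5
G0 X0.000 Y0.000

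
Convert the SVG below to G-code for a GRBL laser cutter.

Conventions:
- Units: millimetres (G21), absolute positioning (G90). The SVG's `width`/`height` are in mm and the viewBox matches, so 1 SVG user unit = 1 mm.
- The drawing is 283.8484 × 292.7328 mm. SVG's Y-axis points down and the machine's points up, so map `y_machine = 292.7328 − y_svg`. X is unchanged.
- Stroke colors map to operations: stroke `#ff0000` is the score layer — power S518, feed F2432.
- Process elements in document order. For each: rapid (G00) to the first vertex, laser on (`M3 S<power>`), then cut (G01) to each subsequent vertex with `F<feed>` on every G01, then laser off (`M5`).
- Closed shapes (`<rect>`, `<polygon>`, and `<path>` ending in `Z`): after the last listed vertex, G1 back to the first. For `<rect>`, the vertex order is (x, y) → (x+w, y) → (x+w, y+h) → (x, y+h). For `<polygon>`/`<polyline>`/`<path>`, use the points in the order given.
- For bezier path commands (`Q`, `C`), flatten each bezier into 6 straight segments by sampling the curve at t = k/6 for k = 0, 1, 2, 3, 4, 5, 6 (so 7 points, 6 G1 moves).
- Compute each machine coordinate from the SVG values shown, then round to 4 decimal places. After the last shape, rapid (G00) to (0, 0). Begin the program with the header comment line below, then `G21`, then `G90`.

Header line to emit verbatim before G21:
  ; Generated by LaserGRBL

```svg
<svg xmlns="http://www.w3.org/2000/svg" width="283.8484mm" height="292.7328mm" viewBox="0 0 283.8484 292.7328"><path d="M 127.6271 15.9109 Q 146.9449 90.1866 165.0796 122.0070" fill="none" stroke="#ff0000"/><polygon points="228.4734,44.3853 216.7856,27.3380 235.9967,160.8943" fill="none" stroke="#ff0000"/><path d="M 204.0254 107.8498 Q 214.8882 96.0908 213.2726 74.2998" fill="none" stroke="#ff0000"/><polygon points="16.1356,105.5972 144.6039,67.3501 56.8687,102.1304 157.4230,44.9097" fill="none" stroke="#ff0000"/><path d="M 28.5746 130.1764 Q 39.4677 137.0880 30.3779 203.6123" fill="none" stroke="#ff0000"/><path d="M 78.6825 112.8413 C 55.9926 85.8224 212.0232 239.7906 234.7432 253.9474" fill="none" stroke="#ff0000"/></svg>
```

; Generated by LaserGRBL
G21
G90
G00 X127.6271 Y276.8219
M3 S518
G01 X134.0335 Y253.2426 F2432
G01 X140.3742 Y232.0220 F2432
G01 X146.6491 Y213.1600 F2432
G01 X152.8583 Y196.6567 F2432
G01 X159.0018 Y182.5119 F2432
G01 X165.0796 Y170.7258 F2432
M5
G00 X228.4734 Y248.3475
M3 S518
G01 X216.7856 Y265.3948 F2432
G01 X235.9967 Y131.8385 F2432
G01 X228.4734 Y248.3475 F2432
M5
G00 X204.0254 Y184.8830
M3 S518
G01 X207.2997 Y189.0813 F2432
G01 X209.8808 Y193.8370 F2432
G01 X211.7686 Y199.1500 F2432
G01 X212.9632 Y205.0203 F2432
G01 X213.4645 Y211.4480 F2432
G01 X213.2726 Y218.4330 F2432
M5
G00 X16.1356 Y187.1356
M3 S518
G01 X144.6039 Y225.3827 F2432
G01 X56.8687 Y190.6024 F2432
G01 X157.4230 Y247.8231 F2432
G01 X16.1356 Y187.1356 F2432
M5
G00 X28.5746 Y162.5564
M3 S518
G01 X31.6506 Y158.5966 F2432
G01 X33.6163 Y151.3250 F2432
G01 X34.4720 Y140.7416 F2432
G01 X34.2174 Y126.8464 F2432
G01 X32.8528 Y109.6394 F2432
G01 X30.3779 Y89.1205 F2432
M5
G00 X78.6825 Y179.8915
M3 S518
G01 X80.7863 Y179.8039 F2432
G01 X104.0094 Y158.4628 F2432
G01 X139.6841 Y124.7793 F2432
G01 X179.1430 Y87.6646 F2432
G01 X213.7186 Y56.0296 F2432
G01 X234.7432 Y38.7854 F2432
M5
G00 X0.0000 Y0.0000

1 u = 1 mm; y_m = 292.7328 − y.

[1] `<path>` quadratic bezier, #ff0000→score S518 F2432: (127.6271,276.8219) → (134.0335,253.2426) → (140.3742,232.0220) → (146.6491,213.1600) → (152.8583,196.6567) → (159.0018,182.5119) → (165.0796,170.7258)

[2] `<polygon>` closed polygon, #ff0000→score S518 F2432: (228.4734,248.3475) → (216.7856,265.3948) → (235.9967,131.8385) → (228.4734,248.3475) (closed)

[3] `<path>` quadratic bezier, #ff0000→score S518 F2432: (204.0254,184.8830) → (207.2997,189.0813) → (209.8808,193.8370) → (211.7686,199.1500) → (212.9632,205.0203) → (213.4645,211.4480) → (213.2726,218.4330)

[4] `<polygon>` closed polygon, #ff0000→score S518 F2432: (16.1356,187.1356) → (144.6039,225.3827) → (56.8687,190.6024) → (157.4230,247.8231) → (16.1356,187.1356) (closed)

[5] `<path>` quadratic bezier, #ff0000→score S518 F2432: (28.5746,162.5564) → (31.6506,158.5966) → (33.6163,151.3250) → (34.4720,140.7416) → (34.2174,126.8464) → (32.8528,109.6394) → (30.3779,89.1205)

[6] `<path>` cubic bezier, #ff0000→score S518 F2432: (78.6825,179.8915) → (80.7863,179.8039) → (104.0094,158.4628) → (139.6841,124.7793) → (179.1430,87.6646) → (213.7186,56.0296) → (234.7432,38.7854)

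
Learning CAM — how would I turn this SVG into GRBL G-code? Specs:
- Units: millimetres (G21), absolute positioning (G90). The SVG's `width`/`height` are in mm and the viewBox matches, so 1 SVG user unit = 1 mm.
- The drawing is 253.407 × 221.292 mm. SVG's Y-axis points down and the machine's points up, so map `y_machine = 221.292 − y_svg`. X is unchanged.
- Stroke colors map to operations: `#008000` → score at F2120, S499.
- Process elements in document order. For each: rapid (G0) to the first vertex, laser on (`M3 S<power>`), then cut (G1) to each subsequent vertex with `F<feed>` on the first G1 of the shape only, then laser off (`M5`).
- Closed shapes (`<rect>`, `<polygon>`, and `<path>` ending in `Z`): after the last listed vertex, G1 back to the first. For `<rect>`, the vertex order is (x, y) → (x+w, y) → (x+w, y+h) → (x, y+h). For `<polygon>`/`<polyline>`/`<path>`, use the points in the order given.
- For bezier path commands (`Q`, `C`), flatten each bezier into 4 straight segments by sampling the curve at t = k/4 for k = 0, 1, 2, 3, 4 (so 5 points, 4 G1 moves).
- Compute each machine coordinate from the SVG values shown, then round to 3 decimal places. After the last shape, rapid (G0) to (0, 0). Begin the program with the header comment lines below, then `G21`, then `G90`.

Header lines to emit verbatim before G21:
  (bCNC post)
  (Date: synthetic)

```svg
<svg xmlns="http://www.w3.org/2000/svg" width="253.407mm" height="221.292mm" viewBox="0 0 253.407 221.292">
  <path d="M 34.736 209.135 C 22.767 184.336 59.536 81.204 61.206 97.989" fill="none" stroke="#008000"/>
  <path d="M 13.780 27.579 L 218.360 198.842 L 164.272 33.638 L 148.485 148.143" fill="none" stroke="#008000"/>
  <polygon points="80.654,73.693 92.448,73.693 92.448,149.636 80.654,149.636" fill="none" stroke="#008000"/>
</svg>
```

(bCNC post)
(Date: synthetic)
G21
G90
G0 X34.736 Y12.157
M3 S499
G1 X33.588 Y42.346 F2120
G1 X42.856 Y83.324
G1 X54.682 Y116.505
G1 X61.206 Y123.303
M5
G0 X13.780 Y193.713
M3 S499
G1 X218.360 Y22.450 F2120
G1 X164.272 Y187.654
G1 X148.485 Y73.149
M5
G0 X80.654 Y147.599
M3 S499
G1 X92.448 Y147.599 F2120
G1 X92.448 Y71.656
G1 X80.654 Y71.656
G1 X80.654 Y147.599
M5
G0 X0.000 Y0.000

Since the viewBox matches the mm dimensions, user units are millimetres directly. The only transform is the Y-flip y_m = 221.292 − y_svg.

Shape 1 is a cubic bezier drawn with `<path>`. Its stroke #008000 means score at S499, F2120. After flipping Y the toolpath is (34.736,12.157) → (33.588,42.346) → (42.856,83.324) → (54.682,116.505) → (61.206,123.303).

Shape 2 is a open polyline drawn with `<path>`. Its stroke #008000 means score at S499, F2120. After flipping Y the toolpath is (13.780,193.713) → (218.360,22.450) → (164.272,187.654) → (148.485,73.149).

Shape 3 is a rectangle drawn with `<polygon>`. Its stroke #008000 means score at S499, F2120. After flipping Y the toolpath is (80.654,147.599) → (92.448,147.599) → (92.448,71.656) → (80.654,71.656) → (80.654,147.599), returning to the start.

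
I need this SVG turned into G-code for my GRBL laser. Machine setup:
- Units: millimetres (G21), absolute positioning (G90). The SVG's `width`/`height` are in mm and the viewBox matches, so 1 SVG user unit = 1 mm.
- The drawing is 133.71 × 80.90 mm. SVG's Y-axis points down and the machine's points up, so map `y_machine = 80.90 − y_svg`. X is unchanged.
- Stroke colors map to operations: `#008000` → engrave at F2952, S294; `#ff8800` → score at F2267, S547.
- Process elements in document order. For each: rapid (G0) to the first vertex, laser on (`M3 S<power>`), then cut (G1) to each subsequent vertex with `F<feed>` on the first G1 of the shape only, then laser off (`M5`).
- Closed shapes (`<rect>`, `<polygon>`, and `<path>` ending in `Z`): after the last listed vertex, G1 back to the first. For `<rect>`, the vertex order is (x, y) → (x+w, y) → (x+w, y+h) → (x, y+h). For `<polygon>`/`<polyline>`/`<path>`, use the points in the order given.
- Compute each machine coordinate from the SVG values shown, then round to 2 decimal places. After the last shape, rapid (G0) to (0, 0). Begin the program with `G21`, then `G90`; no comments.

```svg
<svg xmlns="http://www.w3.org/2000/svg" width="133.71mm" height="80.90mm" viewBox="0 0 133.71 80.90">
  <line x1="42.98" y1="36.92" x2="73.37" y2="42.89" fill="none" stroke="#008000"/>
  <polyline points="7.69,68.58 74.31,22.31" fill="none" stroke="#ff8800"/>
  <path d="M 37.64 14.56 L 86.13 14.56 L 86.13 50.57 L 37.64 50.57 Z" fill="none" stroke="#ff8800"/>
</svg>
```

G21
G90
G0 X42.98 Y43.98
M3 S294
G1 X73.37 Y38.01 F2952
M5
G0 X7.69 Y12.32
M3 S547
G1 X74.31 Y58.59 F2267
M5
G0 X37.64 Y66.34
M3 S547
G1 X86.13 Y66.34 F2267
G1 X86.13 Y30.33
G1 X37.64 Y30.33
G1 X37.64 Y66.34
M5
G0 X0.00 Y0.00

Since the viewBox matches the mm dimensions, user units are millimetres directly. The only transform is the Y-flip y_m = 80.90 − y_svg.

Shape 1 is a line segment drawn with `<line>`. Its stroke #008000 means engrave at S294, F2952. After flipping Y the toolpath is (42.98,43.98) → (73.37,38.01).

Shape 2 is a line segment drawn with `<polyline>`. Its stroke #ff8800 means score at S547, F2267. After flipping Y the toolpath is (7.69,12.32) → (74.31,58.59).

Shape 3 is a rectangle drawn with `<path>`. Its stroke #ff8800 means score at S547, F2267. After flipping Y the toolpath is (37.64,66.34) → (86.13,66.34) → (86.13,30.33) → (37.64,30.33) → (37.64,66.34), returning to the start.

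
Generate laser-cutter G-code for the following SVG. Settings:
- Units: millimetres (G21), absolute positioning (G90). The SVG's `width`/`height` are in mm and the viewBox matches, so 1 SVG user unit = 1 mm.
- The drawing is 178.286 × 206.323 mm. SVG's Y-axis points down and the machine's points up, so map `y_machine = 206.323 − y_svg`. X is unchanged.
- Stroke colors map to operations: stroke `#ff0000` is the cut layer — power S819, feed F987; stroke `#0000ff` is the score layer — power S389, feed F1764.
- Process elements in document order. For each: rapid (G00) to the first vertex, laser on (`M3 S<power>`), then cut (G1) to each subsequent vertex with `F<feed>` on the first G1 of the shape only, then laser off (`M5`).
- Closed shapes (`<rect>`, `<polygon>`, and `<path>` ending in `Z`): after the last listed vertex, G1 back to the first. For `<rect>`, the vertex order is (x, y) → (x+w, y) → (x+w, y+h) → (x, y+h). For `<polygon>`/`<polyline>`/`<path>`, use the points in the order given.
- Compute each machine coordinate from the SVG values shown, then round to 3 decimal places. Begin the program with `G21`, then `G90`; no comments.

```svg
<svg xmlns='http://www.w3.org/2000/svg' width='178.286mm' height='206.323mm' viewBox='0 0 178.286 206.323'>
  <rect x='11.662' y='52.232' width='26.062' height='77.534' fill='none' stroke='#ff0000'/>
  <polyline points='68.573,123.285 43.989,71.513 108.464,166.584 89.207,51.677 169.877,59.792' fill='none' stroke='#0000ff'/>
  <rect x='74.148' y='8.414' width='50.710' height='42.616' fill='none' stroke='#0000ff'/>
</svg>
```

1 u = 1 mm; y_m = 206.323 − y.

[1] `<rect>` rectangle, #ff0000→cut S819 F987: (11.662,154.091) → (37.724,154.091) → (37.724,76.557) → (11.662,76.557) → (11.662,154.091) (closed)

[2] `<polyline>` open polyline, #0000ff→score S389 F1764: (68.573,83.038) → (43.989,134.810) → (108.464,39.739) → (89.207,154.646) → (169.877,146.531)

[3] `<rect>` rectangle, #0000ff→score S389 F1764: (74.148,197.909) → (124.858,197.909) → (124.858,155.293) → (74.148,155.293) → (74.148,197.909) (closed)

G21
G90
G00 X11.662 Y154.091
M3 S819
G1 X37.724 Y154.091 F987
G1 X37.724 Y76.557
G1 X11.662 Y76.557
G1 X11.662 Y154.091
M5
G00 X68.573 Y83.038
M3 S389
G1 X43.989 Y134.810 F1764
G1 X108.464 Y39.739
G1 X89.207 Y154.646
G1 X169.877 Y146.531
M5
G00 X74.148 Y197.909
M3 S389
G1 X124.858 Y197.909 F1764
G1 X124.858 Y155.293
G1 X74.148 Y155.293
G1 X74.148 Y197.909
M5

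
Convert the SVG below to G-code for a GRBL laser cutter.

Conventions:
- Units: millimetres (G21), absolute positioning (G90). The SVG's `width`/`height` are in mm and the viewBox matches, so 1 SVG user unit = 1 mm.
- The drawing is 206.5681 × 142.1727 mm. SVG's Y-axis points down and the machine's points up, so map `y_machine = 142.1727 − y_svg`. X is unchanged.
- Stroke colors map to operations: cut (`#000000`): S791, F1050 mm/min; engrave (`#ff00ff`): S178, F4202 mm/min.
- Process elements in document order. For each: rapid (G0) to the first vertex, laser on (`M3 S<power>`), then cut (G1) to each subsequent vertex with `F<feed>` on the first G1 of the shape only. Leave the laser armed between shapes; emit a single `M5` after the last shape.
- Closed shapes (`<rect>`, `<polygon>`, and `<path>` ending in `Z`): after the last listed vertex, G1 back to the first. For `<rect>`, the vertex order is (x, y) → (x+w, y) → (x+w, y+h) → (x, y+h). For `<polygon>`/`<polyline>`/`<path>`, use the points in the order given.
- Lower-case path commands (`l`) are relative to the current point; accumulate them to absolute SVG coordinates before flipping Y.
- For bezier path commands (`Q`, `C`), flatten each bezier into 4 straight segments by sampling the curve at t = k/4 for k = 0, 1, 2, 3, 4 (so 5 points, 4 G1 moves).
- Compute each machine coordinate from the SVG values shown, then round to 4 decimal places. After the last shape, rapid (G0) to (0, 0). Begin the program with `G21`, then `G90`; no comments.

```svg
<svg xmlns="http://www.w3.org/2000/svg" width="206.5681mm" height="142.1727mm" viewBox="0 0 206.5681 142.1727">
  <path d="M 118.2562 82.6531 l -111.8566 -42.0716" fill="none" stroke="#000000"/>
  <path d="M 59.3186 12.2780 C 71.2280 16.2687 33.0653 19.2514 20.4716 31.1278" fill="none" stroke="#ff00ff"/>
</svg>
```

G21
G90
G0 X118.2562 Y59.5196
M3 S791
G1 X6.3996 Y101.5912 F1050
G0 X59.3186 Y129.8947
M3 S178
G1 X60.0440 Y126.9360 F4202
G1 X49.0838 Y123.4269
G1 X33.5292 Y118.4393
G1 X20.4716 Y111.0449
M5
G0 X0.0000 Y0.0000

viewBox `0 0 206.5681 142.1727` with mm width/height → 1 unit = 1 mm. Flip: y_m = 142.1727 − y_svg.

**Shape 1** — `<path>` line segment, stroke `#000000` → cut (S791, F1050). Machine vertices: (118.2562,59.5196) → (6.3996,101.5912). Open path.

**Shape 2** — `<path>` cubic bezier, stroke `#ff00ff` → engrave (S178, F4202). Control points (SVG): P0=(59.3186,12.2780), P1=(71.2280,16.2687), P2=(33.0653,19.2514), P3=(20.4716,31.1278); sampled at t=k/4. Machine vertices: (59.3186,129.8947) → (60.0440,126.9360) → (49.0838,123.4269) → (33.5292,118.4393) → (20.4716,111.0449). Open path.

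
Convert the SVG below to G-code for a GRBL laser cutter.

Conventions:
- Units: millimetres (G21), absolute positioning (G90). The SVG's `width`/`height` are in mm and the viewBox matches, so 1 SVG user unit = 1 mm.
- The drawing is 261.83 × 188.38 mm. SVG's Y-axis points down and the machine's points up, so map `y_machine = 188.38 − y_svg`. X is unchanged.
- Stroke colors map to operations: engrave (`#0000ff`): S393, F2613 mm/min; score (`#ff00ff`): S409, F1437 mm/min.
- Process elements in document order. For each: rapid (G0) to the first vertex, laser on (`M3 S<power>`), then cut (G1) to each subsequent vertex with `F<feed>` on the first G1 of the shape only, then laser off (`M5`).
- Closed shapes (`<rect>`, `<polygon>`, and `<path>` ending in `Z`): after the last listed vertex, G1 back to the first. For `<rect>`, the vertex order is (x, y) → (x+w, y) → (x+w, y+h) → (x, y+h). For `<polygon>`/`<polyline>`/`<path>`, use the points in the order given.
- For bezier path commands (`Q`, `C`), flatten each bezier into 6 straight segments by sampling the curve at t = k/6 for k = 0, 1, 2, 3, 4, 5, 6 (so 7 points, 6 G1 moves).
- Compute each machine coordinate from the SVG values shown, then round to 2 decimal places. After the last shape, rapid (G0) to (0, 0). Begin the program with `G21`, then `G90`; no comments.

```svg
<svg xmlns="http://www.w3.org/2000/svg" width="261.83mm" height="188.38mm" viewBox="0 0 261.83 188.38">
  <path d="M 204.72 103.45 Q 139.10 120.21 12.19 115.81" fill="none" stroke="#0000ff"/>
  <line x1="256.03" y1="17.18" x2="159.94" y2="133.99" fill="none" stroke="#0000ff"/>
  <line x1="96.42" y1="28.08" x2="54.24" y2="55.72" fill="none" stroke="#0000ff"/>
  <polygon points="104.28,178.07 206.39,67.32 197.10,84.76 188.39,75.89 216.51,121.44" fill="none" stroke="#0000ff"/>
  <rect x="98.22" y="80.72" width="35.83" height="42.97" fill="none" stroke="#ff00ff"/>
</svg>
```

G21
G90
G0 X204.72 Y84.93
M3 S393
G1 X181.14 Y79.93 F2613
G1 X154.16 Y76.11
G1 X123.78 Y73.46
G1 X89.99 Y71.99
G1 X52.79 Y71.69
G1 X12.19 Y72.57
M5
G0 X256.03 Y171.20
M3 S393
G1 X159.94 Y54.39 F2613
M5
G0 X96.42 Y160.30
M3 S393
G1 X54.24 Y132.66 F2613
M5
G0 X104.28 Y10.31
M3 S393
G1 X206.39 Y121.06 F2613
G1 X197.10 Y103.62
G1 X188.39 Y112.49
G1 X216.51 Y66.94
G1 X104.28 Y10.31
M5
G0 X98.22 Y107.66
M3 S409
G1 X134.05 Y107.66 F1437
G1 X134.05 Y64.69
G1 X98.22 Y64.69
G1 X98.22 Y107.66
M5
G0 X0.00 Y0.00

1 u = 1 mm; y_m = 188.38 − y.

[1] `<path>` quadratic bezier, #0000ff→engrave S393 F2613: (204.72,84.93) → (181.14,79.93) → (154.16,76.11) → (123.78,73.46) → (89.99,71.99) → (52.79,71.69) → (12.19,72.57)

[2] `<line>` line segment, #0000ff→engrave S393 F2613: (256.03,171.20) → (159.94,54.39)

[3] `<line>` line segment, #0000ff→engrave S393 F2613: (96.42,160.30) → (54.24,132.66)

[4] `<polygon>` closed polygon, #0000ff→engrave S393 F2613: (104.28,10.31) → (206.39,121.06) → (197.10,103.62) → (188.39,112.49) → (216.51,66.94) → (104.28,10.31) (closed)

[5] `<rect>` rectangle, #ff00ff→score S409 F1437: (98.22,107.66) → (134.05,107.66) → (134.05,64.69) → (98.22,64.69) → (98.22,107.66) (closed)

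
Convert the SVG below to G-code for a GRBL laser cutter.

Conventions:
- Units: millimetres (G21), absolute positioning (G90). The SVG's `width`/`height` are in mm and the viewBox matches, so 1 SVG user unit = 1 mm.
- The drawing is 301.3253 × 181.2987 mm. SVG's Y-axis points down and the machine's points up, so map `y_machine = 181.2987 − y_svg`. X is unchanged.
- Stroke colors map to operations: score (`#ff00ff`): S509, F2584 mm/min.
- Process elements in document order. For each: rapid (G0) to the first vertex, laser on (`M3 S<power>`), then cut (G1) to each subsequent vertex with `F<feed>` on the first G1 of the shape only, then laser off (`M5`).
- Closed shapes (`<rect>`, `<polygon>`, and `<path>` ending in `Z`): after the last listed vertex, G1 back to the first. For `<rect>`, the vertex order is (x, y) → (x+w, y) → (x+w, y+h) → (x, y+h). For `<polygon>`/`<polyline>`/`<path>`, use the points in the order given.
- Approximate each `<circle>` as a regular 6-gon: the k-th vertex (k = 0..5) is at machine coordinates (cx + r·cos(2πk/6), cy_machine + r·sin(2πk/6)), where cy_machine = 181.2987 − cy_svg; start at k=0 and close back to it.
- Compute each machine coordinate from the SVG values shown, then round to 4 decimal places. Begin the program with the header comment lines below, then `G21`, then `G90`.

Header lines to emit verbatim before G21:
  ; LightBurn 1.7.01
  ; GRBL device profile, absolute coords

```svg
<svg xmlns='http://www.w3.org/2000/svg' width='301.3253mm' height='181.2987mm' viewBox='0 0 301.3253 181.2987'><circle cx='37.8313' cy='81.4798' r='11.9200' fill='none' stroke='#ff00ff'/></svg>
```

; LightBurn 1.7.01
; GRBL device profile, absolute coords
G21
G90
G0 X49.7513 Y99.8189
M3 S509
G1 X43.7913 Y110.1419 F2584
G1 X31.8713 Y110.1419
G1 X25.9113 Y99.8189
G1 X31.8713 Y89.4959
G1 X43.7913 Y89.4959
G1 X49.7513 Y99.8189
M5

1 u = 1 mm; y_m = 181.2987 − y.

[1] `<circle>` circle, #ff00ff→score S509 F2584: (49.7513,99.8189) → (43.7913,110.1419) → (31.8713,110.1419) → (25.9113,99.8189) → (31.8713,89.4959) → (43.7913,89.4959) → (49.7513,99.8189) (closed)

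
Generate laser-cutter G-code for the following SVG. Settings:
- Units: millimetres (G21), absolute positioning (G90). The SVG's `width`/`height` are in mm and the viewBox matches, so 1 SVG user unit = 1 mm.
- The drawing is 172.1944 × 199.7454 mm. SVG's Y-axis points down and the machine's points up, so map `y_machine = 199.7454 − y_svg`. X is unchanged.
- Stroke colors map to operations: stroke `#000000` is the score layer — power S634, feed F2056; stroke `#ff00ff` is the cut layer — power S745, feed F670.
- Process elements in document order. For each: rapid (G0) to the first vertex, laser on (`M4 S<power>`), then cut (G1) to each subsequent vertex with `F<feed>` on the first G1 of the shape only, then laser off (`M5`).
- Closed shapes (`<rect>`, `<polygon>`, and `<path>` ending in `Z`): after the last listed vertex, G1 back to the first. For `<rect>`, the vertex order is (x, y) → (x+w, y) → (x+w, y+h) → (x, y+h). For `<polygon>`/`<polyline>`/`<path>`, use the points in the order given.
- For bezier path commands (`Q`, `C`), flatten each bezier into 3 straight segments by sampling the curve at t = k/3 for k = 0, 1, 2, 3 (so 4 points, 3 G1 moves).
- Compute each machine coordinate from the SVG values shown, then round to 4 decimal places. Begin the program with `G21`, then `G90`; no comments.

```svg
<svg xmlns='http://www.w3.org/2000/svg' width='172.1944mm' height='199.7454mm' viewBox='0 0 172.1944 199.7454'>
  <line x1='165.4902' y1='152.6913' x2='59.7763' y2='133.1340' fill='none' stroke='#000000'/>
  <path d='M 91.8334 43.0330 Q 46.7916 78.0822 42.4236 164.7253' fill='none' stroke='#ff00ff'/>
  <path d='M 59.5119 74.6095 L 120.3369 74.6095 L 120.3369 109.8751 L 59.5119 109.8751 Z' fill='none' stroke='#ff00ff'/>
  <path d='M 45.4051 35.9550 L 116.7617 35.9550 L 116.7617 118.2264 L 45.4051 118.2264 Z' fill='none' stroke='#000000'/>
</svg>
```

Since the viewBox matches the mm dimensions, user units are millimetres directly. The only transform is the Y-flip y_m = 199.7454 − y_svg.

Shape 1 is a line segment drawn with `<line>`. Its stroke #000000 means score at S634, F2056. After flipping Y the toolpath is (165.4902,47.0541) → (59.7763,66.6114).

Shape 2 is a quadratic bezier drawn with `<path>`. Its stroke #ff00ff means cut at S745, F670. After flipping Y the toolpath is (91.8334,156.7124) → (66.3248,127.6136) → (49.8549,87.0495) → (42.4236,35.0201).

Shape 3 is a rectangle drawn with `<path>`. Its stroke #ff00ff means cut at S745, F670. After flipping Y the toolpath is (59.5119,125.1359) → (120.3369,125.1359) → (120.3369,89.8703) → (59.5119,89.8703) → (59.5119,125.1359), returning to the start.

Shape 4 is a rectangle drawn with `<path>`. Its stroke #000000 means score at S634, F2056. After flipping Y the toolpath is (45.4051,163.7904) → (116.7617,163.7904) → (116.7617,81.5190) → (45.4051,81.5190) → (45.4051,163.7904), returning to the start.

G21
G90
G0 X165.4902 Y47.0541
M4 S634
G1 X59.7763 Y66.6114 F2056
M5
G0 X91.8334 Y156.7124
M4 S745
G1 X66.3248 Y127.6136 F670
G1 X49.8549 Y87.0495
G1 X42.4236 Y35.0201
M5
G0 X59.5119 Y125.1359
M4 S745
G1 X120.3369 Y125.1359 F670
G1 X120.3369 Y89.8703
G1 X59.5119 Y89.8703
G1 X59.5119 Y125.1359
M5
G0 X45.4051 Y163.7904
M4 S634
G1 X116.7617 Y163.7904 F2056
G1 X116.7617 Y81.5190
G1 X45.4051 Y81.5190
G1 X45.4051 Y163.7904
M5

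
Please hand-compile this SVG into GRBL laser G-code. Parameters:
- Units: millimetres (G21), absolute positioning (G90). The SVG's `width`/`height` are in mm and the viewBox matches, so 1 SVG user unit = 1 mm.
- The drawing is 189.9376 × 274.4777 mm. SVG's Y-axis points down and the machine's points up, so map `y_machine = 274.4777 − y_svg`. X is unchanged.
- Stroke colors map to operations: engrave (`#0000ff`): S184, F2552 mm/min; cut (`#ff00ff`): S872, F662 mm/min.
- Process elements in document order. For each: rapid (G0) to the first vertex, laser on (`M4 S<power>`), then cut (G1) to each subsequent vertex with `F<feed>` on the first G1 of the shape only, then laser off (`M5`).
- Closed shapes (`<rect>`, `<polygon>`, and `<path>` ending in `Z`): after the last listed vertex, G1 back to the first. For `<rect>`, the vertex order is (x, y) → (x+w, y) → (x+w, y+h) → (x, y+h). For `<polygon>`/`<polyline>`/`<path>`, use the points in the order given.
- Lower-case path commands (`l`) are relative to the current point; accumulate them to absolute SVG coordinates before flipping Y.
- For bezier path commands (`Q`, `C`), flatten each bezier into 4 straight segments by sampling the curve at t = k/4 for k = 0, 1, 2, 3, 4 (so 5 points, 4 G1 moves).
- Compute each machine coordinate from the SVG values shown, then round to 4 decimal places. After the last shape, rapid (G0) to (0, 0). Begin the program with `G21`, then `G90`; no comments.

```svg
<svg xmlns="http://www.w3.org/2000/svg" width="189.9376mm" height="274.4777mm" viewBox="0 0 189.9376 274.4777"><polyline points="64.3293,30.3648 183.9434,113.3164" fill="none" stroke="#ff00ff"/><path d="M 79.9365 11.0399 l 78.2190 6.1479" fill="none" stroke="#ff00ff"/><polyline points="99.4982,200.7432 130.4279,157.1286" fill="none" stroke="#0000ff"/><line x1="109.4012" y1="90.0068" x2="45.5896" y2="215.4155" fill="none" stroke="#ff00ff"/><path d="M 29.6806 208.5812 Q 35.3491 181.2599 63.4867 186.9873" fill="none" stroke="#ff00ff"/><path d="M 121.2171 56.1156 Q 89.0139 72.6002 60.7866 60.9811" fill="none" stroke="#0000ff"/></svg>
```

viewBox `0 0 189.9376 274.4777` with mm width/height → 1 unit = 1 mm. Flip: y_m = 274.4777 − y_svg.

**Shape 1** — `<polyline>` line segment, stroke `#ff00ff` → cut (S872, F662). Machine vertices: (64.3293,244.1129) → (183.9434,161.1613). Open path.

**Shape 2** — `<path>` line segment, stroke `#ff00ff` → cut (S872, F662). Machine vertices: (79.9365,263.4378) → (158.1555,257.2899). Open path.

**Shape 3** — `<polyline>` line segment, stroke `#0000ff` → engrave (S184, F2552). Machine vertices: (99.4982,73.7345) → (130.4279,117.3491). Open path.

**Shape 4** — `<line>` line segment, stroke `#ff00ff` → cut (S872, F662). Machine vertices: (109.4012,184.4709) → (45.5896,59.0622). Open path.

**Shape 5** — `<path>` quadratic bezier, stroke `#ff00ff` → cut (S872, F662). Control points (SVG): P0=(29.6806,208.5812), P1=(35.3491,181.2599), P2=(63.4867,186.9873); sampled at t=k/4. Machine vertices: (29.6806,65.8965) → (33.9192,77.4916) → (40.9664,84.9556) → (50.8222,88.2886) → (63.4867,87.4904). Open path.

**Shape 6** — `<path>` quadratic bezier, stroke `#0000ff` → engrave (S184, F2552). Control points (SVG): P0=(121.2171,56.1156), P1=(89.0139,72.6002), P2=(60.7866,60.9811); sampled at t=k/4. Machine vertices: (121.2171,218.3621) → (105.3640,211.8763) → (90.0079,208.9034) → (75.1487,209.4435) → (60.7866,213.4966). Open path.

G21
G90
G0 X64.3293 Y244.1129
M4 S872
G1 X183.9434 Y161.1613 F662
M5
G0 X79.9365 Y263.4378
M4 S872
G1 X158.1555 Y257.2899 F662
M5
G0 X99.4982 Y73.7345
M4 S184
G1 X130.4279 Y117.3491 F2552
M5
G0 X109.4012 Y184.4709
M4 S872
G1 X45.5896 Y59.0622 F662
M5
G0 X29.6806 Y65.8965
M4 S872
G1 X33.9192 Y77.4916 F662
G1 X40.9664 Y84.9556
G1 X50.8222 Y88.2886
G1 X63.4867 Y87.4904
M5
G0 X121.2171 Y218.3621
M4 S184
G1 X105.3640 Y211.8763 F2552
G1 X90.0079 Y208.9034
G1 X75.1487 Y209.4435
G1 X60.7866 Y213.4966
M5
G0 X0.0000 Y0.0000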